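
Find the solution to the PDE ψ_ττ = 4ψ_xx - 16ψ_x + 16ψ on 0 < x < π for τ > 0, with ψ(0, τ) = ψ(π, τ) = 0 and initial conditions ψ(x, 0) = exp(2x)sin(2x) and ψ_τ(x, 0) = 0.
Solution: Substitute ψ = exp(2x)u.
Then ψ_x = exp(2x)(u_x + 2u), ψ_xx = exp(2x)(u_xx + 4u_x + 4u), ψ_ττ = exp(2x)u_ττ; substituting and dividing by exp(2x), the lower-order terms cancel: u_ττ = 4u_xx (standard wave equation).
Data for u: u(x,0) = exp(-2x)ψ(x,0) = sin(2x); u_τ(x,0) = exp(-2x)ψ_τ(x,0) = 0. The boundary conditions carry over: u(0,τ) = u(π,τ) = 0.
Separating variables: u = Σ [A_n cos(ω_n τ) + B_n sin(ω_n τ)] sin(nx), ω_n = 2n. From ICs: A_2=1.
So u(x,τ) = sin(2x)cos(4τ), and ψ(x,τ) = exp(2x)u(x,τ).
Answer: ψ(x, τ) = exp(2x)sin(2x)cos(4τ)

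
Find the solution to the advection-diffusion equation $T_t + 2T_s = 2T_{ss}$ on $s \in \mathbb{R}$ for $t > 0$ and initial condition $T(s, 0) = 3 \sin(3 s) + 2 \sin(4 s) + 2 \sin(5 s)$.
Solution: Change to a moving frame: let $\eta = s - 2t$, $\sigma = t$ and write $T(s,t) = u(\eta,\sigma)$.
By the chain rule $T_t = u_{\sigma} - 2u_{\eta}$, $T_s = u_{\eta}$, $T_{ss} = u_{\eta\eta}$.
Then $T_t + 2T_s = u_{\sigma}$: the advection term cancels and the PDE becomes the heat equation $u_{\sigma} = 2u_{\eta\eta}$ on $\eta \in \mathbb{R}$.
Initial data: $u(\eta,0) = T(\eta,0) = 3 \sin(3 \eta) + 2 \sin(4 \eta) + 2 \sin(5 \eta)$.
On $\eta \in \mathbb{R}$ each mode satisfies $(\sin(n\eta))'' = -n^2 \sin(n\eta)$, so $e^{-2n^2\sigma} \sin(n\eta)$ solves the heat equation; by superposition $u(\eta,\sigma) = \sum c_n e^{-2n^2\sigma} \sin(n\eta)$.
Reading off the coefficients: $c_3=3, c_4=2, c_5=2$, so $u(\eta,\sigma) = 3 e^{-18 \sigma} \sin(3 \eta) + 2 e^{-32 \sigma} \sin(4 \eta) + 2 e^{-50 \sigma} \sin(5 \eta)$.
Substituting back $\eta = s - 2t$, $\sigma = t$: $T(s,t) = u(s - 2t, t)$.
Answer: $T(s, t) = 3 e^{-18 t} \sin(3 s - 6 t) + 2 e^{-32 t} \sin(4 s - 8 t) + 2 e^{-50 t} \sin(5 s - 10 t)$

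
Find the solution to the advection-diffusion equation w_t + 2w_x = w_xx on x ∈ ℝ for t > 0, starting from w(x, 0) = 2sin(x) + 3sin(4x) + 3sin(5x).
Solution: Moving frame: η = x - 2t, σ = t, w = u(η,σ), so w_t = u_σ - 2u_η and w_xx = u_ηη.
Hence w_t + 2w_x = u_σ and the PDE becomes the heat equation u_σ = u_ηη on η ∈ ℝ.
Initial data: u(η,0) = w(η,0) = 2sin(η) + 3sin(4η) + 3sin(5η). Each mode sin(nη) decays as exp(-n²σ) on ℝ, so u(η,σ) = Σ c_n exp(-n²σ) sin(nη) with c_1=2, c_4=3, c_5=3: u(η,σ) = 2exp(-σ)sin(η) + 3exp(-16σ)sin(4η) + 3exp(-25σ)sin(5η).
Substituting back: w(x,t) = u(x - 2t, t).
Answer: w(x, t) = -2exp(-t)sin(2t - x) - 3exp(-16t)sin(8t - 4x) - 3exp(-25t)sin(10t - 5x)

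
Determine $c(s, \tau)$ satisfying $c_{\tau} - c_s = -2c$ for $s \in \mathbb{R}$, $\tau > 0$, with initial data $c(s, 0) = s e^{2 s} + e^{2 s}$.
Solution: Substitute $c = e^{2s}u$.
Then $c_s = e^{2s}(u_s + 2u)$, $c_{\tau} = e^{2s}u_{\tau}$; substituting and dividing by $e^{2s}$, the lower-order terms cancel: $u_{\tau} - u_s = 0$ (standard advection equation).
Data for $u$: $u(s,0) = e^{-2s}c(s,0) = s + 1$.
By characteristics ($ds/d\tau = -1$), $u(s,\tau) = f(s + \tau)$ with $f = u( \cdot , 0)$.
So $u(s,\tau) = s + \tau + 1$, and $c(s,\tau) = e^{2s}u(s,\tau)$.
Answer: $c(s, \tau) = \tau e^{2 s} + s e^{2 s} + e^{2 s}$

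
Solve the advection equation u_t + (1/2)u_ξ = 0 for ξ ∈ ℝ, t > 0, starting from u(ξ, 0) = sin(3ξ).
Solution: By method of characteristics (waves move right with speed 1/2):
Along characteristics ξ - (1/2)t = const, u is constant, so u(ξ,t) = f(ξ - (1/2)t) with f = u(·, 0).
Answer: u(ξ, t) = -sin(3t/2 - 3ξ)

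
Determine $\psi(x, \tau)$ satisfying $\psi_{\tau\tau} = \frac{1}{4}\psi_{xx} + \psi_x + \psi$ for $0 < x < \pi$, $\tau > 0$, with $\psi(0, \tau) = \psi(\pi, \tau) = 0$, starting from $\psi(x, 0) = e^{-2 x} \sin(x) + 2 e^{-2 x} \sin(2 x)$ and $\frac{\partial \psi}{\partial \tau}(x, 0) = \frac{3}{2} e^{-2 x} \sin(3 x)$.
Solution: Substitute $\psi = e^{-2x}u$, i.e. $u = e^{2x}\psi$.
By the product rule, $\psi_x = e^{-2x}(u_x - 2u)$, $\psi_{xx} = e^{-2x}(u_{xx} - 4u_x + 4u)$, $\psi_{\tau\tau} = e^{-2x}u_{\tau\tau}$.
Substituting into the PDE and dividing by $e^{-2x}$: $u_{\tau\tau} = \frac{1}{4}(u_{xx} - 4u_x + 4u) + (u_x - 2u) + u$.
The lower-order terms cancel, leaving the standard wave equation $u_{\tau\tau} = \frac{1}{4}u_{xx}$.
Initial data for $u$: $u(x,0) = e^{2x}\psi(x,0) = \sin(x) + 2 \sin(2 x)$; $u_{\tau}(x,0) = e^{2x}\psi_{\tau}(x,0) = \frac{3}{2} \sin(3 x)$. The boundary conditions carry over: $u(0,\tau) = u(\pi,\tau) = 0$.
Solve for $u$:
  Using separation of variables $u = X(x)T(\tau)$:
  Eigenfunctions: $\sin(nx)$, $n = 1, 2, 3, \ldots$
  General solution: $u(x, \tau) = \sum [A_n \cos(n \tau/2) + B_n \sin(n \tau/2)] \sin(nx)$
  From $u(x,0) = \sin(x) + 2 \sin(2 x)$: $A_1=1, A_2=2$. From $u_{\tau}(x,0) = \frac{3}{2} \sin(3 x)$, using $u_{\tau}(x,0) = \sum \omega_n B_n \sin(nx)$ with $\omega_n = n/2$: $B_3 = (3/2)/(3/2) = 1$.
Hence $u(x,\tau) = \sin(x) \cos(\tau/2) + 2 \sin(2 x) \cos(\tau) + \sin(3 x) \sin(3 \tau/2)$.
Transform back: $\psi(x,\tau) = e^{-2x}u(x,\tau)$.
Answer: $\psi(x, \tau) = e^{-2 x} \sin(3 \tau/2) \sin(3 x) + e^{-2 x} \sin(x) \cos(\tau/2) + 2 e^{-2 x} \sin(2 x) \cos(\tau)$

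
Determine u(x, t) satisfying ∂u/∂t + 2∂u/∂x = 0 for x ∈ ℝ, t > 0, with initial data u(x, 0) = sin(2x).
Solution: By characteristics (dx/dt = 2), u(x,t) = f(x - 2t) with f = u(·, 0).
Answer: u(x, t) = -sin(4t - 2x)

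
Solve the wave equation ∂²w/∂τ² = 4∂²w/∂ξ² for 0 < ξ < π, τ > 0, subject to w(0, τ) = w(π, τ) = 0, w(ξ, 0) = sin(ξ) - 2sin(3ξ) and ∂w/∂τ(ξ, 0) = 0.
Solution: Separating variables: w = Σ [A_n cos(ω_n τ) + B_n sin(ω_n τ)] sin(nξ), ω_n = 2n. From ICs: A_1=1, A_3=-2.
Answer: w(ξ, τ) = sin(ξ)cos(2τ) - 2sin(3ξ)cos(6τ)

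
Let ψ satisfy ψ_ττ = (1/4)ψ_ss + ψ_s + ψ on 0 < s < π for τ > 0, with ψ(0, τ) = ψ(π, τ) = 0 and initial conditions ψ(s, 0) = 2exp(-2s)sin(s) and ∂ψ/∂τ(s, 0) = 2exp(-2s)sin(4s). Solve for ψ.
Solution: Substitute ψ = exp(-2s)u, i.e. u = exp(2s)ψ.
By the product rule, ψ_s = exp(-2s)(u_s - 2u), ψ_ss = exp(-2s)(u_ss - 4u_s + 4u), ψ_ττ = exp(-2s)u_ττ.
Substituting into the PDE and dividing by exp(-2s): u_ττ = (1/4)(u_ss - 4u_s + 4u) + (u_s - 2u) + u.
The lower-order terms cancel, leaving the standard wave equation u_ττ = (1/4)u_ss.
Initial data for u: u(s,0) = exp(2s)ψ(s,0) = 2sin(s); u_τ(s,0) = exp(2s)ψ_τ(s,0) = 2sin(4s). The boundary conditions carry over: u(0,τ) = u(π,τ) = 0.
Solve for u:
  Using separation of variables u = X(s)T(τ):
  Eigenfunctions: sin(ns), n = 1, 2, 3, ...
  General solution: u(s, τ) = Σ [A_n cos(n τ/2) + B_n sin(n τ/2)] sin(ns)
  From u(s,0) = 2sin(s): A_1=2. From u_τ(s,0) = 2sin(4s), using u_τ(s,0) = Σ ω_n B_n sin(ns) with ω_n = n/2: B_4 = 2/2 = 1.
Hence u(s,τ) = 2sin(s)cos(τ/2) + sin(4s)sin(2τ).
Transform back: ψ(s,τ) = exp(-2s)u(s,τ).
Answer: ψ(s, τ) = 2exp(-2s)sin(s)cos(τ/2) + exp(-2s)sin(4s)sin(2τ)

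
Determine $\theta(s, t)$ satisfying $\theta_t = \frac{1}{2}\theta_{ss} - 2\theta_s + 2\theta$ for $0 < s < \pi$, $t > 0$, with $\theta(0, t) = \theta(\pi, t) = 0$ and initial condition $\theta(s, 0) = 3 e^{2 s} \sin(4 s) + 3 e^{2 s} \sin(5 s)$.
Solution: Substitute $\theta = e^{2s}u$.
Then $\theta_s = e^{2s}(u_s + 2u)$, $\theta_{ss} = e^{2s}(u_{ss} + 4u_s + 4u)$, $\theta_t = e^{2s}u_t$; substituting and dividing by $e^{2s}$, the lower-order terms cancel: $u_t = \frac{1}{2}u_{ss}$ (standard heat equation).
Data for $u$: $u(s,0) = e^{-2s}\theta(s,0) = 3 \sin(4 s) + 3 \sin(5 s)$. The boundary conditions carry over: $u(0,t) = u(\pi,t) = 0$.
Separating variables: $u = \sum c_n e^{-n^2t/2} \sin(ns)$. From $u(s,0) = 3 \sin(4 s) + 3 \sin(5 s)$: $c_4=3, c_5=3$.
So $u(s,t) = 3 e^{-8 t} \sin(4 s) + 3 e^{-25 t/2} \sin(5 s)$, and $\theta(s,t) = e^{2s}u(s,t)$.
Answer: $\theta(s, t) = 3 e^{2 s} e^{-8 t} \sin(4 s) + 3 e^{2 s} e^{-25 t/2} \sin(5 s)$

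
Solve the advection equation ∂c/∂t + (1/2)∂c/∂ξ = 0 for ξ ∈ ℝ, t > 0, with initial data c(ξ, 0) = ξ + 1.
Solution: By method of characteristics (waves move right with speed 1/2):
Along characteristics ξ - (1/2)t = const, c is constant, so c(ξ,t) = f(ξ - (1/2)t) with f = c(·, 0).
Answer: c(ξ, t) = -(1/2)t + ξ + 1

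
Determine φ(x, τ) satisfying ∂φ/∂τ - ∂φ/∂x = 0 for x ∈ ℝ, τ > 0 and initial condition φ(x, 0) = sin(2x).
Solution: By characteristics (dx/dτ = -1), φ(x,τ) = f(x + τ) with f = φ(·, 0).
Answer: φ(x, τ) = sin(2x + 2τ)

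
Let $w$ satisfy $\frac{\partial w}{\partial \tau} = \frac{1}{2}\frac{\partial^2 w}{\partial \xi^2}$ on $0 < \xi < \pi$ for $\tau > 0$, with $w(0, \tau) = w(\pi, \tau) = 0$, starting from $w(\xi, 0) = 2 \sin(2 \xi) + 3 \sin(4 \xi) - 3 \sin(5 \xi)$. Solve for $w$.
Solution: Separating variables: $w = \sum c_n e^{-n^2\tau/2} \sin(n\xi)$. From $w(\xi,0) = 2 \sin(2 \xi) + 3 \sin(4 \xi) - 3 \sin(5 \xi)$: $c_2=2, c_4=3, c_5=-3$.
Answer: $w(\xi, \tau) = 2 e^{-2 \tau} \sin(2 \xi) + 3 e^{-8 \tau} \sin(4 \xi) - 3 e^{-25 \tau/2} \sin(5 \xi)$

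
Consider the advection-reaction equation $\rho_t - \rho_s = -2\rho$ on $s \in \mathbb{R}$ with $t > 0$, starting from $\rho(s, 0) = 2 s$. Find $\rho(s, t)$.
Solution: Substitute $\rho = e^{-2t}u$, i.e. $u = e^{2t}\rho$.
By the product rule, $\rho_t = e^{-2t}(u_t - 2u)$, $\rho_s = e^{-2t}u_s$.
Substituting into the PDE and dividing by $e^{-2t}$: $u_t - 2u - u_s = -2u$.
The lower-order terms cancel, leaving the standard advection equation $u_t - u_s = 0$.
Initial data for $u$: $u(s,0) = \rho(s,0) = 2 s$.
Solve for $u$:
  By method of characteristics (waves move left with speed 1):
  Along characteristics $s + t =$ const, $u$ is constant, so $u(s,t) = f(s + t)$ with $f = u( \cdot , 0)$.
Hence $u(s,t) = 2 s + 2 t$.
Transform back: $\rho(s,t) = e^{-2t}u(s,t)$.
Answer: $\rho(s, t) = 2 s e^{-2 t} + 2 t e^{-2 t}$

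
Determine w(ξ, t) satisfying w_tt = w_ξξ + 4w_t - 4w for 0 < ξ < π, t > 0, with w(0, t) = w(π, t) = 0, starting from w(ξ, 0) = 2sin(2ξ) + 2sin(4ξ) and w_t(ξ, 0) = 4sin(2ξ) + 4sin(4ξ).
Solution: Substitute w = exp(2t)u.
Then w_t = exp(2t)(u_t + 2u), w_tt = exp(2t)(u_tt + 4u_t + 4u), w_ξξ = exp(2t)u_ξξ; substituting and dividing by exp(2t), the lower-order terms cancel: u_tt = u_ξξ (standard wave equation).
Data for u: u(ξ,0) = w(ξ,0) = 2sin(2ξ) + 2sin(4ξ); u_t(ξ,0) = w_t(ξ,0) - 2w(ξ,0) = 0. The boundary conditions carry over: u(0,t) = u(π,t) = 0.
Separating variables: u = Σ [A_n cos(ω_n t) + B_n sin(ω_n t)] sin(nξ), ω_n = n. From ICs: A_2=2, A_4=2.
So u(ξ,t) = 2sin(2ξ)cos(2t) + 2sin(4ξ)cos(4t), and w(ξ,t) = exp(2t)u(ξ,t).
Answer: w(ξ, t) = 2exp(2t)sin(2ξ)cos(2t) + 2exp(2t)sin(4ξ)cos(4t)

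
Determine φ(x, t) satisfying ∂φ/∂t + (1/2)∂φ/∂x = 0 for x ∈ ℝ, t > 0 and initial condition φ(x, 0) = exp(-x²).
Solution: By characteristics (dx/dt = 1/2), φ(x,t) = f(x - (1/2)t) with f = φ(·, 0).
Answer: φ(x, t) = exp(-(-t/2 + x)²)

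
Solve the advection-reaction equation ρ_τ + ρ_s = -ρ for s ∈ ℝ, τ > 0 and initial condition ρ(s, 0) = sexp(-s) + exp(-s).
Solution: Substitute ρ = exp(-s)u, i.e. u = exp(s)ρ.
By the product rule, ρ_s = exp(-s)(u_s - u), ρ_τ = exp(-s)u_τ.
Substituting into the PDE and dividing by exp(-s): u_τ + (u_s - u) = -u.
The lower-order terms cancel, leaving the standard advection equation u_τ + u_s = 0.
Initial data for u: u(s,0) = exp(s)ρ(s,0) = s + 1.
Solve for u:
  By method of characteristics (waves move right with speed 1):
  Along characteristics s - τ = const, u is constant, so u(s,τ) = f(s - τ) with f = u(·, 0).
Hence u(s,τ) = s - τ + 1.
Transform back: ρ(s,τ) = exp(-s)u(s,τ).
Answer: ρ(s, τ) = sexp(-s) - τexp(-s) + exp(-s)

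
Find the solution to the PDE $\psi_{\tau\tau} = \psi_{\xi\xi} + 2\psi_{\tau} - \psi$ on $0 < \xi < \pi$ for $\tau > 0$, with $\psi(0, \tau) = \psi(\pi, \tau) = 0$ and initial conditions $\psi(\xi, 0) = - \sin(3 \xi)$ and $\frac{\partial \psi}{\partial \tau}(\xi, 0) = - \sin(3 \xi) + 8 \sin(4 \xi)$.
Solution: Substitute $\psi = e^{\tau}u$.
Then $\psi_{\tau} = e^{\tau}(u_{\tau} + u)$, $\psi_{\tau\tau} = e^{\tau}(u_{\tau\tau} + 2u_{\tau} + u)$, $\psi_{\xi\xi} = e^{\tau}u_{\xi\xi}$; substituting and dividing by $e^{\tau}$, the lower-order terms cancel: $u_{\tau\tau} = u_{\xi\xi}$ (standard wave equation).
Data for $u$: $u(\xi,0) = \psi(\xi,0) = - \sin(3 \xi)$; $u_{\tau}(\xi,0) = \psi_{\tau}(\xi,0) - \psi(\xi,0) = 8 \sin(4 \xi)$. The boundary conditions carry over: $u(0,\tau) = u(\pi,\tau) = 0$.
Separating variables: $u = \sum [A_n \cos(\omega_n \tau) + B_n \sin(\omega_n \tau)] \sin(n\xi)$, $\omega_n = n$. From ICs ($B_n$ = velocity coefficient / $\omega_n$): $A_3=-1, B_4=2$.
So $u(\xi,\tau) = - \sin(3 \xi) \cos(3 \tau) + 2 \sin(4 \xi) \sin(4 \tau)$, and $\psi(\xi,\tau) = e^{\tau}u(\xi,\tau)$.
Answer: $\psi(\xi, \tau) = 2 e^{\tau} \sin(4 \tau) \sin(4 \xi) -  e^{\tau} \sin(3 \xi) \cos(3 \tau)$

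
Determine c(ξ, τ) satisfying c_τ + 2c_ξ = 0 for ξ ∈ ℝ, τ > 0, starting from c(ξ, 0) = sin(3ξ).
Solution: By characteristics (dξ/dτ = 2), c(ξ,τ) = f(ξ - 2τ) with f = c(·, 0).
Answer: c(ξ, τ) = sin(3ξ - 6τ)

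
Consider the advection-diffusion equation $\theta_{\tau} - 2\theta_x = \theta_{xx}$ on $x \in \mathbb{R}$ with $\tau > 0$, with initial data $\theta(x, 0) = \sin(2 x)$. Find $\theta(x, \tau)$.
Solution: Moving frame: $\eta = x + 2\tau$, $\sigma = \tau$, $\theta = u(\eta,\sigma)$, so $\theta_{\tau} = u_{\sigma} + 2u_{\eta}$ and $\theta_{xx} = u_{\eta\eta}$.
Hence $\theta_{\tau} - 2\theta_x = u_{\sigma}$ and the PDE becomes the heat equation $u_{\sigma} = u_{\eta\eta}$ on $\eta \in \mathbb{R}$.
Initial data: $u(\eta,0) = \theta(\eta,0) = \sin(2 \eta)$. Each mode $\sin(n\eta)$ decays as $e^{-n^2\sigma}$ on $\mathbb{R}$, so $u(\eta,\sigma) = \sum c_n e^{-n^2\sigma} \sin(n\eta)$ with $c_2=1$: $u(\eta,\sigma) = e^{-4 \sigma} \sin(2 \eta)$.
Substituting back: $\theta(x,\tau) = u(x + 2\tau, \tau)$.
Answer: $\theta(x, \tau) = e^{-4 \tau} \sin(4 \tau + 2 x)$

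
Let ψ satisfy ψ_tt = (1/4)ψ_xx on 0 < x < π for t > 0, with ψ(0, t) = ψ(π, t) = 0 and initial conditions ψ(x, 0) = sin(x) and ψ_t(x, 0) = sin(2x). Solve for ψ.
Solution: Using separation of variables ψ = X(x)T(t):
Eigenfunctions: sin(nx), n = 1, 2, 3, ...
General solution: ψ(x, t) = Σ [A_n cos(n t/2) + B_n sin(n t/2)] sin(nx)
From ψ(x,0) = sin(x): A_1=1. From ψ_t(x,0) = sin(2x), using ψ_t(x,0) = Σ ω_n B_n sin(nx) with ω_n = n/2: B_2 = 1/1 = 1.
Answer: ψ(x, t) = sin(t)sin(2x) + sin(x)cos(t/2)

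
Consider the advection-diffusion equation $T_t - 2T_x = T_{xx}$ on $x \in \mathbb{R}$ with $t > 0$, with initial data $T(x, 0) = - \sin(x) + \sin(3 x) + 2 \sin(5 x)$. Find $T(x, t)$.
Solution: Moving frame: $\eta = x + 2t$, $\sigma = t$, $T = u(\eta,\sigma)$, so $T_t = u_{\sigma} + 2u_{\eta}$ and $T_{xx} = u_{\eta\eta}$.
Hence $T_t - 2T_x = u_{\sigma}$ and the PDE becomes the heat equation $u_{\sigma} = u_{\eta\eta}$ on $\eta \in \mathbb{R}$.
Initial data: $u(\eta,0) = T(\eta,0) = - \sin(\eta) + \sin(3 \eta) + 2 \sin(5 \eta)$. Each mode $\sin(n\eta)$ decays as $e^{-n^2\sigma}$ on $\mathbb{R}$, so $u(\eta,\sigma) = \sum c_n e^{-n^2\sigma} \sin(n\eta)$ with $c_1=-1, c_3=1, c_5=2$: $u(\eta,\sigma) = - e^{-\sigma} \sin(\eta) + e^{-9 \sigma} \sin(3 \eta) + 2 e^{-25 \sigma} \sin(5 \eta)$.
Substituting back: $T(x,t) = u(x + 2t, t)$.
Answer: $T(x, t) = - e^{-t} \sin(2 t + x) + e^{-9 t} \sin(6 t + 3 x) + 2 e^{-25 t} \sin(10 t + 5 x)$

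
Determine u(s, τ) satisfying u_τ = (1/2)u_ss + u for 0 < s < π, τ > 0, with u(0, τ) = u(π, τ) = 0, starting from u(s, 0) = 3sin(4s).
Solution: Substitute u = exp(τ)w, i.e. w = exp(-τ)u.
By the product rule, u_τ = exp(τ)(w_τ + w), u_ss = exp(τ)w_ss.
Substituting into the PDE and dividing by exp(τ): w_τ + w = (1/2)w_ss + w.
The lower-order terms cancel, leaving the standard heat equation w_τ = (1/2)w_ss.
Initial data for w: w(s,0) = u(s,0) = 3sin(4s). The boundary conditions carry over: w(0,τ) = w(π,τ) = 0.
Solve for w:
  Using separation of variables w = X(s)T(τ):
  Eigenfunctions: sin(ns), n = 1, 2, 3, ...
  General solution: w(s, τ) = Σ c_n sin(ns) exp(-n² τ/2)
  Matching w(s,0) = 3sin(4s) term by term: c_4=3.
Hence w(s,τ) = 3exp(-8τ)sin(4s).
Transform back: u(s,τ) = exp(τ)w(s,τ).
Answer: u(s, τ) = 3exp(-7τ)sin(4s)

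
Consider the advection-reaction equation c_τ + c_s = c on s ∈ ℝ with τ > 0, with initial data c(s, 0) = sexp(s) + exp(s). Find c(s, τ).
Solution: Substitute c = exp(s)u, i.e. u = exp(-s)c.
By the product rule, c_s = exp(s)(u_s + u), c_τ = exp(s)u_τ.
Substituting into the PDE and dividing by exp(s): u_τ + (u_s + u) = u.
The lower-order terms cancel, leaving the standard advection equation u_τ + u_s = 0.
Initial data for u: u(s,0) = exp(-s)c(s,0) = s + 1.
Solve for u:
  By method of characteristics (waves move right with speed 1):
  Along characteristics s - τ = const, u is constant, so u(s,τ) = f(s - τ) with f = u(·, 0).
Hence u(s,τ) = s - τ + 1.
Transform back: c(s,τ) = exp(s)u(s,τ).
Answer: c(s, τ) = sexp(s) - τexp(s) + exp(s)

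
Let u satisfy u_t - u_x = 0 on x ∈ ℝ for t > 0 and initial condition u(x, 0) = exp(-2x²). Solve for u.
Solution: By characteristics (dx/dt = -1), u(x,t) = f(x + t) with f = u(·, 0).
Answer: u(x, t) = exp(-2(t + x)²)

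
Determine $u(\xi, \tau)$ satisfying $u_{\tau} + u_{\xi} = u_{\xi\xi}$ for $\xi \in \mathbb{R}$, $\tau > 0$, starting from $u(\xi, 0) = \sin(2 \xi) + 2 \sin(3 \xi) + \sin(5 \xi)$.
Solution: Change to a moving frame: let $\eta = \xi - \tau$, $\sigma = \tau$ and write $u(\xi,\tau) = w(\eta,\sigma)$.
By the chain rule $u_{\tau} = w_{\sigma} - w_{\eta}$, $u_{\xi} = w_{\eta}$, $u_{\xi\xi} = w_{\eta\eta}$.
Then $u_{\tau} + u_{\xi} = w_{\sigma}$: the advection term cancels and the PDE becomes the heat equation $w_{\sigma} = w_{\eta\eta}$ on $\eta \in \mathbb{R}$.
Initial data: $w(\eta,0) = u(\eta,0) = \sin(2 \eta) + 2 \sin(3 \eta) + \sin(5 \eta)$.
On $\eta \in \mathbb{R}$ each mode satisfies $(\sin(n\eta))'' = -n^2 \sin(n\eta)$, so $e^{-n^2\sigma} \sin(n\eta)$ solves the heat equation; by superposition $w(\eta,\sigma) = \sum c_n e^{-n^2\sigma} \sin(n\eta)$.
Reading off the coefficients: $c_2=1, c_3=2, c_5=1$, so $w(\eta,\sigma) = e^{-4 \sigma} \sin(2 \eta) + 2 e^{-9 \sigma} \sin(3 \eta) + e^{-25 \sigma} \sin(5 \eta)$.
Substituting back $\eta = \xi - \tau$, $\sigma = \tau$: $u(\xi,\tau) = w(\xi - \tau, \tau)$.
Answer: $u(\xi, \tau) = - e^{-4 \tau} \sin(2 \tau - 2 \xi) - 2 e^{-9 \tau} \sin(3 \tau - 3 \xi) -  e^{-25 \tau} \sin(5 \tau - 5 \xi)$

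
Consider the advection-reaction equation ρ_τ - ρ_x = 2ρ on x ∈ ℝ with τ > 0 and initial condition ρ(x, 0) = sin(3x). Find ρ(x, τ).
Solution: Substitute ρ = exp(2τ)u.
Then ρ_τ = exp(2τ)(u_τ + 2u), ρ_x = exp(2τ)u_x; substituting and dividing by exp(2τ), the lower-order terms cancel: u_τ - u_x = 0 (standard advection equation).
Data for u: u(x,0) = ρ(x,0) = sin(3x).
By characteristics (dx/dτ = -1), u(x,τ) = f(x + τ) with f = u(·, 0).
So u(x,τ) = sin(3x + 3τ), and ρ(x,τ) = exp(2τ)u(x,τ).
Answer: ρ(x, τ) = exp(2τ)sin(3x + 3τ)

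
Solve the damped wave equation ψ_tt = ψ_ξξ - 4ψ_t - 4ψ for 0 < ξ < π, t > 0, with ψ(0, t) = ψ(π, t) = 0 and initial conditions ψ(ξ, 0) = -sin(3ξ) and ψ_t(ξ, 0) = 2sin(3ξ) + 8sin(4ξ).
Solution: Substitute ψ = exp(-2t)u, i.e. u = exp(2t)ψ.
By the product rule, ψ_t = exp(-2t)(u_t - 2u), ψ_tt = exp(-2t)(u_tt - 4u_t + 4u), ψ_ξξ = exp(-2t)u_ξξ.
Substituting into the PDE and dividing by exp(-2t): u_tt - 4u_t + 4u = u_ξξ - 4(u_t - 2u) - 4u.
The lower-order terms cancel, leaving the standard wave equation u_tt = u_ξξ.
Initial data for u: u(ξ,0) = ψ(ξ,0) = -sin(3ξ); u_t(ξ,0) = ψ_t(ξ,0) + 2ψ(ξ,0) = 8sin(4ξ). The boundary conditions carry over: u(0,t) = u(π,t) = 0.
Solve for u:
  Using separation of variables u = X(ξ)T(t):
  Eigenfunctions: sin(nξ), n = 1, 2, 3, ...
  General solution: u(ξ, t) = Σ [A_n cos(n t) + B_n sin(n t)] sin(nξ)
  From u(ξ,0) = -sin(3ξ): A_3=-1. From u_t(ξ,0) = 8sin(4ξ), using u_t(ξ,0) = Σ ω_n B_n sin(nξ) with ω_n = n: B_4 = 8/4 = 2.
Hence u(ξ,t) = 2sin(4t)sin(4ξ) - sin(3ξ)cos(3t).
Transform back: ψ(ξ,t) = exp(-2t)u(ξ,t).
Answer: ψ(ξ, t) = 2exp(-2t)sin(4t)sin(4ξ) - exp(-2t)sin(3ξ)cos(3t)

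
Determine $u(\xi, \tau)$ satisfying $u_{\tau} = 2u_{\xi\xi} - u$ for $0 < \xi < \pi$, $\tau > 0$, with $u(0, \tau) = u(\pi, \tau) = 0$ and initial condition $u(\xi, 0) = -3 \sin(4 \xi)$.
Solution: Substitute $u = e^{-\tau}w$.
Then $u_{\tau} = e^{-\tau}(w_{\tau} - w)$, $u_{\xi\xi} = e^{-\tau}w_{\xi\xi}$; substituting and dividing by $e^{-\tau}$, the lower-order terms cancel: $w_{\tau} = 2w_{\xi\xi}$ (standard heat equation).
Data for $w$: $w(\xi,0) = u(\xi,0) = -3 \sin(4 \xi)$. The boundary conditions carry over: $w(0,\tau) = w(\pi,\tau) = 0$.
Separating variables: $w = \sum c_n e^{-2n^2\tau} \sin(n\xi)$. From $w(\xi,0) = -3 \sin(4 \xi)$: $c_4=-3$.
So $w(\xi,\tau) = -3 e^{-32 \tau} \sin(4 \xi)$, and $u(\xi,\tau) = e^{-\tau}w(\xi,\tau)$.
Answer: $u(\xi, \tau) = -3 e^{-33 \tau} \sin(4 \xi)$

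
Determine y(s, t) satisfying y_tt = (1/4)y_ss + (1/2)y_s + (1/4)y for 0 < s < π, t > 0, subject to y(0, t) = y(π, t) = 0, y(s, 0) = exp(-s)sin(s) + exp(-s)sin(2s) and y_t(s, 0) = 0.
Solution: Substitute y = exp(-s)u.
Then y_s = exp(-s)(u_s - u), y_ss = exp(-s)(u_ss - 2u_s + u), y_tt = exp(-s)u_tt; substituting and dividing by exp(-s), the lower-order terms cancel: u_tt = (1/4)u_ss (standard wave equation).
Data for u: u(s,0) = exp(s)y(s,0) = sin(s) + sin(2s); u_t(s,0) = exp(s)y_t(s,0) = 0. The boundary conditions carry over: u(0,t) = u(π,t) = 0.
Separating variables: u = Σ [A_n cos(ω_n t) + B_n sin(ω_n t)] sin(ns), ω_n = n/2. From ICs: A_1=1, A_2=1.
So u(s,t) = sin(s)cos(t/2) + sin(2s)cos(t), and y(s,t) = exp(-s)u(s,t).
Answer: y(s, t) = exp(-s)sin(s)cos(t/2) + exp(-s)sin(2s)cos(t)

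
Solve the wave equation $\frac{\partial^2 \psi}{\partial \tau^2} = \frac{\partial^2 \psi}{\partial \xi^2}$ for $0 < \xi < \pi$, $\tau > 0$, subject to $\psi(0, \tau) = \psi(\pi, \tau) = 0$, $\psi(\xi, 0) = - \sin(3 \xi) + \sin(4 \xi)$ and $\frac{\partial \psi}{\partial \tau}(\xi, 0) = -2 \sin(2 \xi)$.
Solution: Using separation of variables $\psi = X(\xi)T(\tau)$:
Eigenfunctions: $\sin(n\xi)$, $n = 1, 2, 3, \ldots$
General solution: $\psi(\xi, \tau) = \sum [A_n \cos(n \tau) + B_n \sin(n \tau)] \sin(n\xi)$
From $\psi(\xi,0) = - \sin(3 \xi) + \sin(4 \xi)$: $A_3=-1, A_4=1$. From $\psi_{\tau}(\xi,0) = -2 \sin(2 \xi)$, using $\psi_{\tau}(\xi,0) = \sum \omega_n B_n \sin(n\xi)$ with $\omega_n = n$: $B_2 = (-2)/2 = -1$.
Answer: $\psi(\xi, \tau) = - \sin(2 \tau) \sin(2 \xi) -  \sin(3 \xi) \cos(3 \tau) + \sin(4 \xi) \cos(4 \tau)$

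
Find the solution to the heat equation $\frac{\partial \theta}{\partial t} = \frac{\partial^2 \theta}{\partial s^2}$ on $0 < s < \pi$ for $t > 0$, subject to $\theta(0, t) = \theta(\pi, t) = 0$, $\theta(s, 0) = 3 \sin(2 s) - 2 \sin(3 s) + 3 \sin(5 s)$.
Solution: Using separation of variables $\theta = X(s)G(t)$:
Eigenfunctions: $\sin(ns)$, $n = 1, 2, 3, \ldots$
General solution: $\theta(s, t) = \sum c_n \sin(ns) e^{-n^2 t}$
Matching $\theta(s,0) = 3 \sin(2 s) - 2 \sin(3 s) + 3 \sin(5 s)$ term by term: $c_2=3, c_3=-2, c_5=3$.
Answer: $\theta(s, t) = 3 e^{-4 t} \sin(2 s) - 2 e^{-9 t} \sin(3 s) + 3 e^{-25 t} \sin(5 s)$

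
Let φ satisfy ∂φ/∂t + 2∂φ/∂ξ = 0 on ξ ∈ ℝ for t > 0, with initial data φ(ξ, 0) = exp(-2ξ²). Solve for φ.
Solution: By characteristics (dξ/dt = 2), φ(ξ,t) = f(ξ - 2t) with f = φ(·, 0).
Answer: φ(ξ, t) = exp(-2(-2t + ξ)²)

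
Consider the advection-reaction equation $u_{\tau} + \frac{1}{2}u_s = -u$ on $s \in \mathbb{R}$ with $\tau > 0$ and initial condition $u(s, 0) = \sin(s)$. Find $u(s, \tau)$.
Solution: Substitute $u = e^{-\tau}w$, i.e. $w = e^{\tau}u$.
By the product rule, $u_{\tau} = e^{-\tau}(w_{\tau} - w)$, $u_s = e^{-\tau}w_s$.
Substituting into the PDE and dividing by $e^{-\tau}$: $w_{\tau} - w + \frac{1}{2}w_s = -w$.
The lower-order terms cancel, leaving the standard advection equation $w_{\tau} + \frac{1}{2}w_s = 0$.
Initial data for $w$: $w(s,0) = u(s,0) = \sin(s)$.
Solve for $w$:
  By method of characteristics (waves move right with speed 1/2):
  Along characteristics $s - \frac{1}{2}\tau =$ const, $w$ is constant, so $w(s,\tau) = f(s - \frac{1}{2}\tau)$ with $f = w( \cdot , 0)$.
Hence $w(s,\tau) = \sin(s - \tau/2)$.
Transform back: $u(s,\tau) = e^{-\tau}w(s,\tau)$.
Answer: $u(s, \tau) = - e^{-\tau} \sin(\tau/2 - s)$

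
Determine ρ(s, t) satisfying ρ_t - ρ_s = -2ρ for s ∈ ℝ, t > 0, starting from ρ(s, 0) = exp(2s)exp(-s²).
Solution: Substitute ρ = exp(2s)u, i.e. u = exp(-2s)ρ.
By the product rule, ρ_s = exp(2s)(u_s + 2u), ρ_t = exp(2s)u_t.
Substituting into the PDE and dividing by exp(2s): u_t - (u_s + 2u) = -2u.
The lower-order terms cancel, leaving the standard advection equation u_t - u_s = 0.
Initial data for u: u(s,0) = exp(-2s)ρ(s,0) = exp(-s²).
Solve for u:
  By method of characteristics (waves move left with speed 1):
  Along characteristics s + t = const, u is constant, so u(s,t) = f(s + t) with f = u(·, 0).
Hence u(s,t) = exp(-(s + t)²).
Transform back: ρ(s,t) = exp(2s)u(s,t).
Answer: ρ(s, t) = exp(2s)exp(-(s + t)²)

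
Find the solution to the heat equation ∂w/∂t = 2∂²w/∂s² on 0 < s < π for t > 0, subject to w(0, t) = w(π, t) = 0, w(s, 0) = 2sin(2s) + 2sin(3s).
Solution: Separating variables: w = Σ c_n exp(-2n²t) sin(ns). From w(s,0) = 2sin(2s) + 2sin(3s): c_2=2, c_3=2.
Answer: w(s, t) = 2exp(-8t)sin(2s) + 2exp(-18t)sin(3s)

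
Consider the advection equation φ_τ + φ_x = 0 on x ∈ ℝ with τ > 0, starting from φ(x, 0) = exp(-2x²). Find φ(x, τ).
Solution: By method of characteristics (waves move right with speed 1):
Along characteristics x - τ = const, φ is constant, so φ(x,τ) = f(x - τ) with f = φ(·, 0).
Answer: φ(x, τ) = exp(-2(x - τ)²)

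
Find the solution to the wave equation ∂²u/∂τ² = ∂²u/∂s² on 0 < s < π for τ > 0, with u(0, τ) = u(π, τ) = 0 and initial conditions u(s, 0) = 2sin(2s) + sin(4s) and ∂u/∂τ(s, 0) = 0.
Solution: Separating variables: u = Σ [A_n cos(ω_n τ) + B_n sin(ω_n τ)] sin(ns), ω_n = n. From ICs: A_2=2, A_4=1.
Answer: u(s, τ) = 2sin(2s)cos(2τ) + sin(4s)cos(4τ)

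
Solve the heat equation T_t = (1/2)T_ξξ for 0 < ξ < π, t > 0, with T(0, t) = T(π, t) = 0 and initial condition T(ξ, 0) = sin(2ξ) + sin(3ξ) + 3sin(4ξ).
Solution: Separating variables: T = Σ c_n exp(-n²t/2) sin(nξ). From T(ξ,0) = sin(2ξ) + sin(3ξ) + 3sin(4ξ): c_2=1, c_3=1, c_4=3.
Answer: T(ξ, t) = exp(-2t)sin(2ξ) + 3exp(-8t)sin(4ξ) + exp(-9t/2)sin(3ξ)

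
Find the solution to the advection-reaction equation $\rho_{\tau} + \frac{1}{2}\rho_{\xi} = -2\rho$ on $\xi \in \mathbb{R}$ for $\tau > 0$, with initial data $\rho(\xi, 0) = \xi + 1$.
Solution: Substitute $\rho = e^{-2\tau}u$.
Then $\rho_{\tau} = e^{-2\tau}(u_{\tau} - 2u)$, $\rho_{\xi} = e^{-2\tau}u_{\xi}$; substituting and dividing by $e^{-2\tau}$, the lower-order terms cancel: $u_{\tau} + \frac{1}{2}u_{\xi} = 0$ (standard advection equation).
Data for $u$: $u(\xi,0) = \rho(\xi,0) = \xi + 1$.
By characteristics ($d\xi/d\tau = 1/2$), $u(\xi,\tau) = f(\xi - \frac{1}{2}\tau)$ with $f = u( \cdot , 0)$.
So $u(\xi,\tau) = \xi - \frac{1}{2} \tau + 1$, and $\rho(\xi,\tau) = e^{-2\tau}u(\xi,\tau)$.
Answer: $\rho(\xi, \tau) = -\frac{1}{2} \tau e^{-2 \tau} + \xi e^{-2 \tau} + e^{-2 \tau}$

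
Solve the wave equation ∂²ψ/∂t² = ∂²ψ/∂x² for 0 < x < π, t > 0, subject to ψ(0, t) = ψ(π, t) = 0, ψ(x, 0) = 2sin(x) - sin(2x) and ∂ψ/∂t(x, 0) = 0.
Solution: Separating variables: ψ = Σ [A_n cos(ω_n t) + B_n sin(ω_n t)] sin(nx), ω_n = n. From ICs: A_1=2, A_2=-1.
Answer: ψ(x, t) = 2sin(x)cos(t) - sin(2x)cos(2t)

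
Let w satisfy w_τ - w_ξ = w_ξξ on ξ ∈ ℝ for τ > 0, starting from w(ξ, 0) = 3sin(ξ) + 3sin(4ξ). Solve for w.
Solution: Change to a moving frame: let η = ξ + τ, σ = τ and write w(ξ,τ) = u(η,σ).
By the chain rule w_τ = u_σ + u_η, w_ξ = u_η, w_ξξ = u_ηη.
Then w_τ - w_ξ = u_σ: the advection term cancels and the PDE becomes the heat equation u_σ = u_ηη on η ∈ ℝ.
Initial data: u(η,0) = w(η,0) = 3sin(η) + 3sin(4η).
On η ∈ ℝ each mode satisfies (sin(nη))″ = -n² sin(nη), so exp(-n²σ) sin(nη) solves the heat equation; by superposition u(η,σ) = Σ c_n exp(-n²σ) sin(nη).
Reading off the coefficients: c_1=3, c_4=3, so u(η,σ) = 3exp(-σ)sin(η) + 3exp(-16σ)sin(4η).
Substituting back η = ξ + τ, σ = τ: w(ξ,τ) = u(ξ + τ, τ).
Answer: w(ξ, τ) = 3exp(-τ)sin(ξ + τ) + 3exp(-16τ)sin(4ξ + 4τ)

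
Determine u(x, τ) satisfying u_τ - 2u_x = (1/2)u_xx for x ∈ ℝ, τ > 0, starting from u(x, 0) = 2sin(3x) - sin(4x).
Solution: Change to a moving frame: let η = x + 2τ, σ = τ and write u(x,τ) = w(η,σ).
By the chain rule u_τ = w_σ + 2w_η, u_x = w_η, u_xx = w_ηη.
Then u_τ - 2u_x = w_σ: the advection term cancels and the PDE becomes the heat equation w_σ = (1/2)w_ηη on η ∈ ℝ.
Initial data: w(η,0) = u(η,0) = 2sin(3η) - sin(4η).
On η ∈ ℝ each mode satisfies (sin(nη))″ = -n² sin(nη), so exp(-n²σ/2) sin(nη) solves the heat equation; by superposition w(η,σ) = Σ c_n exp(-n²σ/2) sin(nη).
Reading off the coefficients: c_3=2, c_4=-1, so w(η,σ) = -exp(-8σ)sin(4η) + 2exp(-9σ/2)sin(3η).
Substituting back η = x + 2τ, σ = τ: u(x,τ) = w(x + 2τ, τ).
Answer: u(x, τ) = -exp(-8τ)sin(4x + 8τ) + 2exp(-9τ/2)sin(3x + 6τ)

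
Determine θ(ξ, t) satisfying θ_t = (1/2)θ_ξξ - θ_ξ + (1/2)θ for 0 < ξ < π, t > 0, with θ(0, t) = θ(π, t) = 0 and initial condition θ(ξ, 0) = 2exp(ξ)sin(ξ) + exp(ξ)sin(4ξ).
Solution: Substitute θ = exp(ξ)u.
Then θ_ξ = exp(ξ)(u_ξ + u), θ_ξξ = exp(ξ)(u_ξξ + 2u_ξ + u), θ_t = exp(ξ)u_t; substituting and dividing by exp(ξ), the lower-order terms cancel: u_t = (1/2)u_ξξ (standard heat equation).
Data for u: u(ξ,0) = exp(-ξ)θ(ξ,0) = 2sin(ξ) + sin(4ξ). The boundary conditions carry over: u(0,t) = u(π,t) = 0.
Separating variables: u = Σ c_n exp(-n²t/2) sin(nξ). From u(ξ,0) = 2sin(ξ) + sin(4ξ): c_1=2, c_4=1.
So u(ξ,t) = exp(-8t)sin(4ξ) + 2exp(-t/2)sin(ξ), and θ(ξ,t) = exp(ξ)u(ξ,t).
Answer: θ(ξ, t) = exp(-8t)exp(ξ)sin(4ξ) + 2exp(-t/2)exp(ξ)sin(ξ)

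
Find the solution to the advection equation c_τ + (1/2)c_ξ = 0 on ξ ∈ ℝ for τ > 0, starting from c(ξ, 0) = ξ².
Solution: By characteristics (dξ/dτ = 1/2), c(ξ,τ) = f(ξ - (1/2)τ) with f = c(·, 0).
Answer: c(ξ, τ) = ξ² - ξτ + (1/4)τ²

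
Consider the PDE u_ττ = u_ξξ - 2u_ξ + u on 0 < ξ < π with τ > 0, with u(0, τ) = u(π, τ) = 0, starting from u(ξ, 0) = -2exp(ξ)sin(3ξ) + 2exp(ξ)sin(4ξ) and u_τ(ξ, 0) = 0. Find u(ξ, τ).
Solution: Substitute u = exp(ξ)w.
Then u_ξ = exp(ξ)(w_ξ + w), u_ξξ = exp(ξ)(w_ξξ + 2w_ξ + w), u_ττ = exp(ξ)w_ττ; substituting and dividing by exp(ξ), the lower-order terms cancel: w_ττ = w_ξξ (standard wave equation).
Data for w: w(ξ,0) = exp(-ξ)u(ξ,0) = -2sin(3ξ) + 2sin(4ξ); w_τ(ξ,0) = exp(-ξ)u_τ(ξ,0) = 0. The boundary conditions carry over: w(0,τ) = w(π,τ) = 0.
Separating variables: w = Σ [A_n cos(ω_n τ) + B_n sin(ω_n τ)] sin(nξ), ω_n = n. From ICs: A_3=-2, A_4=2.
So w(ξ,τ) = -2sin(3ξ)cos(3τ) + 2sin(4ξ)cos(4τ), and u(ξ,τ) = exp(ξ)w(ξ,τ).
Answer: u(ξ, τ) = -2exp(ξ)sin(3ξ)cos(3τ) + 2exp(ξ)sin(4ξ)cos(4τ)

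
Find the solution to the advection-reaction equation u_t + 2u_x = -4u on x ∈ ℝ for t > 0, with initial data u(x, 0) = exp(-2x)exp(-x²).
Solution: Substitute u = exp(-2x)w.
Then u_x = exp(-2x)(w_x - 2w), u_t = exp(-2x)w_t; substituting and dividing by exp(-2x), the lower-order terms cancel: w_t + 2w_x = 0 (standard advection equation).
Data for w: w(x,0) = exp(2x)u(x,0) = exp(-x²).
By characteristics (dx/dt = 2), w(x,t) = f(x - 2t) with f = w(·, 0).
So w(x,t) = exp(-(-2t + x)²), and u(x,t) = exp(-2x)w(x,t).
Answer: u(x, t) = exp(-2x)exp(-(-2t + x)²)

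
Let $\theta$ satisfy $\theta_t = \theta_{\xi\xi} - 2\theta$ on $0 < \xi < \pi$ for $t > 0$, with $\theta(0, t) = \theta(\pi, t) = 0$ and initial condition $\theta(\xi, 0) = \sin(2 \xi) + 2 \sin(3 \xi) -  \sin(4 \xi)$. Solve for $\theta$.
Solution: Substitute $\theta = e^{-2t}u$, i.e. $u = e^{2t}\theta$.
By the product rule, $\theta_t = e^{-2t}(u_t - 2u)$, $\theta_{\xi\xi} = e^{-2t}u_{\xi\xi}$.
Substituting into the PDE and dividing by $e^{-2t}$: $u_t - 2u = u_{\xi\xi} - 2u$.
The lower-order terms cancel, leaving the standard heat equation $u_t = u_{\xi\xi}$.
Initial data for $u$: $u(\xi,0) = \theta(\xi,0) = \sin(2 \xi) + 2 \sin(3 \xi) - \sin(4 \xi)$. The boundary conditions carry over: $u(0,t) = u(\pi,t) = 0$.
Solve for $u$:
  Using separation of variables $u = X(\xi)G(t)$:
  Eigenfunctions: $\sin(n\xi)$, $n = 1, 2, 3, \ldots$
  General solution: $u(\xi, t) = \sum c_n \sin(n\xi) e^{-n^2 t}$
  Matching $u(\xi,0) = \sin(2 \xi) + 2 \sin(3 \xi) - \sin(4 \xi)$ term by term: $c_2=1, c_3=2, c_4=-1$.
Hence $u(\xi,t) = e^{-4 t} \sin(2 \xi) + 2 e^{-9 t} \sin(3 \xi) - e^{-16 t} \sin(4 \xi)$.
Transform back: $\theta(\xi,t) = e^{-2t}u(\xi,t)$.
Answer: $\theta(\xi, t) = e^{-6 t} \sin(2 \xi) + 2 e^{-11 t} \sin(3 \xi) -  e^{-18 t} \sin(4 \xi)$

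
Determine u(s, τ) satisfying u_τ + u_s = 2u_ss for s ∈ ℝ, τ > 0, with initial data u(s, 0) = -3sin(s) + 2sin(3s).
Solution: Change to a moving frame: let η = s - τ, σ = τ and write u(s,τ) = w(η,σ).
By the chain rule u_τ = w_σ - w_η, u_s = w_η, u_ss = w_ηη.
Then u_τ + u_s = w_σ: the advection term cancels and the PDE becomes the heat equation w_σ = 2w_ηη on η ∈ ℝ.
Initial data: w(η,0) = u(η,0) = -3sin(η) + 2sin(3η).
On η ∈ ℝ each mode satisfies (sin(nη))″ = -n² sin(nη), so exp(-2n²σ) sin(nη) solves the heat equation; by superposition w(η,σ) = Σ c_n exp(-2n²σ) sin(nη).
Reading off the coefficients: c_1=-3, c_3=2, so w(η,σ) = -3exp(-2σ)sin(η) + 2exp(-18σ)sin(3η).
Substituting back η = s - τ, σ = τ: u(s,τ) = w(s - τ, τ).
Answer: u(s, τ) = -3exp(-2τ)sin(s - τ) + 2exp(-18τ)sin(3s - 3τ)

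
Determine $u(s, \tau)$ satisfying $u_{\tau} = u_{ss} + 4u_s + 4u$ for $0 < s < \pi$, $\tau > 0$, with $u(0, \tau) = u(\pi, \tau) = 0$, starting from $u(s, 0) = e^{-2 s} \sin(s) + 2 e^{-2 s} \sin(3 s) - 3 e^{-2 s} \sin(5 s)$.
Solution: Substitute $u = e^{-2s}w$.
Then $u_s = e^{-2s}(w_s - 2w)$, $u_{ss} = e^{-2s}(w_{ss} - 4w_s + 4w)$, $u_{\tau} = e^{-2s}w_{\tau}$; substituting and dividing by $e^{-2s}$, the lower-order terms cancel: $w_{\tau} = w_{ss}$ (standard heat equation).
Data for $w$: $w(s,0) = e^{2s}u(s,0) = \sin(s) + 2 \sin(3 s) - 3 \sin(5 s)$. The boundary conditions carry over: $w(0,\tau) = w(\pi,\tau) = 0$.
Separating variables: $w = \sum c_n e^{-n^2\tau} \sin(ns)$. From $w(s,0) = \sin(s) + 2 \sin(3 s) - 3 \sin(5 s)$: $c_1=1, c_3=2, c_5=-3$.
So $w(s,\tau) = e^{-\tau} \sin(s) + 2 e^{-9 \tau} \sin(3 s) - 3 e^{-25 \tau} \sin(5 s)$, and $u(s,\tau) = e^{-2s}w(s,\tau)$.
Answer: $u(s, \tau) = e^{-\tau} e^{-2 s} \sin(s) + 2 e^{-9 \tau} e^{-2 s} \sin(3 s) - 3 e^{-25 \tau} e^{-2 s} \sin(5 s)$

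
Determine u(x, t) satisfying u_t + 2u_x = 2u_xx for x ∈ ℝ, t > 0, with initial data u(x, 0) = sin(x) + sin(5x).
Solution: Moving frame: η = x - 2t, σ = t, u = w(η,σ), so u_t = w_σ - 2w_η and u_xx = w_ηη.
Hence u_t + 2u_x = w_σ and the PDE becomes the heat equation w_σ = 2w_ηη on η ∈ ℝ.
Initial data: w(η,0) = u(η,0) = sin(η) + sin(5η). Each mode sin(nη) decays as exp(-2n²σ) on ℝ, so w(η,σ) = Σ c_n exp(-2n²σ) sin(nη) with c_1=1, c_5=1: w(η,σ) = exp(-2σ)sin(η) + exp(-50σ)sin(5η).
Substituting back: u(x,t) = w(x - 2t, t).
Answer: u(x, t) = -exp(-2t)sin(2t - x) - exp(-50t)sin(10t - 5x)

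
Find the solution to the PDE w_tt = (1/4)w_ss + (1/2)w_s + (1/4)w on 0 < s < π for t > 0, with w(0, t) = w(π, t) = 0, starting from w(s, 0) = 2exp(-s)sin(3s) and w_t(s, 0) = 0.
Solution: Substitute w = exp(-s)u.
Then w_s = exp(-s)(u_s - u), w_ss = exp(-s)(u_ss - 2u_s + u), w_tt = exp(-s)u_tt; substituting and dividing by exp(-s), the lower-order terms cancel: u_tt = (1/4)u_ss (standard wave equation).
Data for u: u(s,0) = exp(s)w(s,0) = 2sin(3s); u_t(s,0) = exp(s)w_t(s,0) = 0. The boundary conditions carry over: u(0,t) = u(π,t) = 0.
Separating variables: u = Σ [A_n cos(ω_n t) + B_n sin(ω_n t)] sin(ns), ω_n = n/2. From ICs: A_3=2.
So u(s,t) = 2sin(3s)cos(3t/2), and w(s,t) = exp(-s)u(s,t).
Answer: w(s, t) = 2exp(-s)sin(3s)cos(3t/2)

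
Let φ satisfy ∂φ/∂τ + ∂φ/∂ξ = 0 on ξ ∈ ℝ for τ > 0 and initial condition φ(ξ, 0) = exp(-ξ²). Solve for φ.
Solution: By characteristics (dξ/dτ = 1), φ(ξ,τ) = f(ξ - τ) with f = φ(·, 0).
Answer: φ(ξ, τ) = exp(-(ξ - τ)²)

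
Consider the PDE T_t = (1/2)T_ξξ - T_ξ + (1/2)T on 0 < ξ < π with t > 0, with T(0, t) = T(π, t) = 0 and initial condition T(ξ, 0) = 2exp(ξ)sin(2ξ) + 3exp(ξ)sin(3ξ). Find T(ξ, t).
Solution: Substitute T = exp(ξ)u, i.e. u = exp(-ξ)T.
By the product rule, T_ξ = exp(ξ)(u_ξ + u), T_ξξ = exp(ξ)(u_ξξ + 2u_ξ + u), T_t = exp(ξ)u_t.
Substituting into the PDE and dividing by exp(ξ): u_t = (1/2)(u_ξξ + 2u_ξ + u) - (u_ξ + u) + (1/2)u.
The lower-order terms cancel, leaving the standard heat equation u_t = (1/2)u_ξξ.
Initial data for u: u(ξ,0) = exp(-ξ)T(ξ,0) = 2sin(2ξ) + 3sin(3ξ). The boundary conditions carry over: u(0,t) = u(π,t) = 0.
Solve for u:
  Using separation of variables u = X(ξ)G(t):
  Eigenfunctions: sin(nξ), n = 1, 2, 3, ...
  General solution: u(ξ, t) = Σ c_n sin(nξ) exp(-n² t/2)
  Matching u(ξ,0) = 2sin(2ξ) + 3sin(3ξ) term by term: c_2=2, c_3=3.
Hence u(ξ,t) = 2exp(-2t)sin(2ξ) + 3exp(-9t/2)sin(3ξ).
Transform back: T(ξ,t) = exp(ξ)u(ξ,t).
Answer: T(ξ, t) = 2exp(-2t)exp(ξ)sin(2ξ) + 3exp(-9t/2)exp(ξ)sin(3ξ)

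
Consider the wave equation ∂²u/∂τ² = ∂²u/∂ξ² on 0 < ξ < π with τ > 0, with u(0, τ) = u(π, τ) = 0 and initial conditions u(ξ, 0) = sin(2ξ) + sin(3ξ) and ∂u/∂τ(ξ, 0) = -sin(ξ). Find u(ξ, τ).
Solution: Separating variables: u = Σ [A_n cos(ω_n τ) + B_n sin(ω_n τ)] sin(nξ), ω_n = n. From ICs (B_n = velocity coefficient / ω_n): A_2=1, A_3=1, B_1=-1.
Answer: u(ξ, τ) = -sin(ξ)sin(τ) + sin(2ξ)cos(2τ) + sin(3ξ)cos(3τ)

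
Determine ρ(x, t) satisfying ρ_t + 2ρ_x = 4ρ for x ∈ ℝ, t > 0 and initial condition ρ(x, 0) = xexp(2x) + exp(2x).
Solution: Substitute ρ = exp(2x)u, i.e. u = exp(-2x)ρ.
By the product rule, ρ_x = exp(2x)(u_x + 2u), ρ_t = exp(2x)u_t.
Substituting into the PDE and dividing by exp(2x): u_t + 2(u_x + 2u) = 4u.
The lower-order terms cancel, leaving the standard advection equation u_t + 2u_x = 0.
Initial data for u: u(x,0) = exp(-2x)ρ(x,0) = x + 1.
Solve for u:
  By method of characteristics (waves move right with speed 2):
  Along characteristics x - 2t = const, u is constant, so u(x,t) = f(x - 2t) with f = u(·, 0).
Hence u(x,t) = -2t + x + 1.
Transform back: ρ(x,t) = exp(2x)u(x,t).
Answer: ρ(x, t) = -2texp(2x) + xexp(2x) + exp(2x)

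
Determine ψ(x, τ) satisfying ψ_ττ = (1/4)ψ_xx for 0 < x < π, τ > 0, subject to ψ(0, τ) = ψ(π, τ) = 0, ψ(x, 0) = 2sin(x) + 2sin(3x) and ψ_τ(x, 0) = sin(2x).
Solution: Using separation of variables ψ = X(x)T(τ):
Eigenfunctions: sin(nx), n = 1, 2, 3, ...
General solution: ψ(x, τ) = Σ [A_n cos(n τ/2) + B_n sin(n τ/2)] sin(nx)
From ψ(x,0) = 2sin(x) + 2sin(3x): A_1=2, A_3=2. From ψ_τ(x,0) = sin(2x), using ψ_τ(x,0) = Σ ω_n B_n sin(nx) with ω_n = n/2: B_2 = 1/1 = 1.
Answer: ψ(x, τ) = 2sin(x)cos(τ/2) + sin(2x)sin(τ) + 2sin(3x)cos(3τ/2)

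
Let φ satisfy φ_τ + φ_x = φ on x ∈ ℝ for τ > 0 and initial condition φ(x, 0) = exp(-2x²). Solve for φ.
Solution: Substitute φ = exp(τ)u.
Then φ_τ = exp(τ)(u_τ + u), φ_x = exp(τ)u_x; substituting and dividing by exp(τ), the lower-order terms cancel: u_τ + u_x = 0 (standard advection equation).
Data for u: u(x,0) = φ(x,0) = exp(-2x²).
By characteristics (dx/dτ = 1), u(x,τ) = f(x - τ) with f = u(·, 0).
So u(x,τ) = exp(-2(x - τ)²), and φ(x,τ) = exp(τ)u(x,τ).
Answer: φ(x, τ) = exp(τ)exp(-2(x - τ)²)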